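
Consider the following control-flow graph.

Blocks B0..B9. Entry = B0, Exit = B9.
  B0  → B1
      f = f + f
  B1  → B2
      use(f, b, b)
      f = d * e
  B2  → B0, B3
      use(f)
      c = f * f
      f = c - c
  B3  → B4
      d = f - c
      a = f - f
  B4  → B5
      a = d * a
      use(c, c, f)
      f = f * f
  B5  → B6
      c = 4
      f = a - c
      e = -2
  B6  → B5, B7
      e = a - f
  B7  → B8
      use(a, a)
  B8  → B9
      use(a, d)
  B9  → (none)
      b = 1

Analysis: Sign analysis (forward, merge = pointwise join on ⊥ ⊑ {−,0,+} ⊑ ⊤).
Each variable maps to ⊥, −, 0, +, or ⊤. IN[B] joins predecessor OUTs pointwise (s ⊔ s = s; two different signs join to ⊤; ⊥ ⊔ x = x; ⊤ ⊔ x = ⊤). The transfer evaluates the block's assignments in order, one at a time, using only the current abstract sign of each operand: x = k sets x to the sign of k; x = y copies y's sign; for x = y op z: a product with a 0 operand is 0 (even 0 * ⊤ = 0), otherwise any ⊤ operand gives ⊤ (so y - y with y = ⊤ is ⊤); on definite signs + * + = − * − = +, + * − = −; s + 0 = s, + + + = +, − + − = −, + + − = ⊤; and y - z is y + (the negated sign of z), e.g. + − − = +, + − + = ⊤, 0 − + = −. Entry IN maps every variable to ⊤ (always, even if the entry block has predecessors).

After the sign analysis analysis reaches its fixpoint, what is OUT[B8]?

Per-block solution:
  B0: | IN=(all ⊤) | OUT=(all ⊤)
  B1: | IN=(all ⊤) | OUT=(all ⊤)
  B2: | IN=(all ⊤) | OUT=(all ⊤)
  B3: | IN=(all ⊤) | OUT=(all ⊤)
  B4: | IN=(all ⊤) | OUT=(all ⊤)
  B5: | IN=(all ⊤) | OUT={c:+, e:-; rest ⊤}
  B6: | IN={c:+, e:-; rest ⊤} | OUT={c:+; rest ⊤}
  B7: | IN={c:+; rest ⊤} | OUT={c:+; rest ⊤}
  B8: | IN={c:+; rest ⊤} | OUT={c:+; rest ⊤}
  B9: | IN={c:+; rest ⊤} | OUT={b:+, c:+; rest ⊤}

Merge at B8: IN[B8] = OUT[B7] = {a: ⊤, b: ⊤, c: +, d: ⊤, e: ⊤, f: ⊤}
Applying B8's transfer function to that IN value gives OUT[B8] (row B8 above).

Answer: {a: ⊤, b: ⊤, c: +, d: ⊤, e: ⊤, f: ⊤}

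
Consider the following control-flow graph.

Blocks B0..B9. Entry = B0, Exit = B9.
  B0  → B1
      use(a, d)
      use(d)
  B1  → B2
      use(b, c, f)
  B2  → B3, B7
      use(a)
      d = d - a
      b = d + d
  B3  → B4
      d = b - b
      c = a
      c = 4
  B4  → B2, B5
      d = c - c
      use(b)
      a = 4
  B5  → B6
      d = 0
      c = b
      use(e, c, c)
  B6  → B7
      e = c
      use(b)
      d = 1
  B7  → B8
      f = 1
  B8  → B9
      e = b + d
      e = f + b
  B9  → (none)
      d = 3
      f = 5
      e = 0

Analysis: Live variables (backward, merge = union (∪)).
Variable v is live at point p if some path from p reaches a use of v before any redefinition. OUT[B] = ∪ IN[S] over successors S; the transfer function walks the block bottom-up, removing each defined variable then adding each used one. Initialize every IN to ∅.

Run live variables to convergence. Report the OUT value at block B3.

Per-block solution:
  B0: | IN={a, b, c, d, e, f} | OUT={a, b, c, d, e, f}
  B1: | IN={a, b, c, d, e, f} | OUT={a, d, e}
  B2: | IN={a, d, e} | OUT={a, b, d, e}
  B3: | IN={a, b, e} | OUT={b, c, e}
  B4: | IN={b, c, e} | OUT={a, b, d, e}
  B5: | IN={b, e} | OUT={b, c}
  B6: | IN={b, c} | OUT={b, d}
  B7: | IN={b, d} | OUT={b, d, f}
  B8: | IN={b, d, f} | OUT={}
  B9: | IN={} | OUT={}

Merge at B3: OUT[B3] = IN[B4] = {b, c, e}

Answer: {b, c, e}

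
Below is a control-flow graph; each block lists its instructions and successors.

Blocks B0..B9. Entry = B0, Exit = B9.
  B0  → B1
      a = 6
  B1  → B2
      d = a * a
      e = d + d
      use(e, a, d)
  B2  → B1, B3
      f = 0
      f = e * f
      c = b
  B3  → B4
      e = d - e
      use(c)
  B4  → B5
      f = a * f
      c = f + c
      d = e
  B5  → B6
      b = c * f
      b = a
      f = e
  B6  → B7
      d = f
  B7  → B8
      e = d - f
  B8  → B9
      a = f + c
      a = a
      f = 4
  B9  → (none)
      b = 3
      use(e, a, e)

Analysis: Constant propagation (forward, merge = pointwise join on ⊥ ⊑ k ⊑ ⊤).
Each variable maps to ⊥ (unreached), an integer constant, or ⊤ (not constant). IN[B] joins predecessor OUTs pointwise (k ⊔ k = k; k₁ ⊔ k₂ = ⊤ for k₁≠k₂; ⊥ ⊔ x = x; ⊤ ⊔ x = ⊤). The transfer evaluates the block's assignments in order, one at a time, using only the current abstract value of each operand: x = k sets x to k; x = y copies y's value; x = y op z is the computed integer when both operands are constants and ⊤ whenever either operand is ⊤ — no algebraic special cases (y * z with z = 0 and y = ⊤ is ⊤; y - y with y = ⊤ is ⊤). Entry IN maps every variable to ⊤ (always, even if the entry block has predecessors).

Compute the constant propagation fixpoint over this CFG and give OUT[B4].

Per-block solution:
  B0:   IN=(all ⊤)   OUT={a:6; rest ⊤}
  B1:   IN={a:6; rest ⊤}   OUT={a:6, d:36, e:72; rest ⊤}
  B2:   IN={a:6, d:36, e:72; rest ⊤}   OUT={a:6, d:36, e:72, f:0; rest ⊤}
  B3:   IN={a:6, d:36, e:72, f:0; rest ⊤}   OUT={a:6, d:36, e:-36, f:0; rest ⊤}
  B4:   IN={a:6, d:36, e:-36, f:0; rest ⊤}   OUT={a:6, d:-36, e:-36, f:0; rest ⊤}
  B5:   IN={a:6, d:-36, e:-36, f:0; rest ⊤}   OUT={a:6, b:6, d:-36, e:-36, f:-36; rest ⊤}
  B6:   IN={a:6, b:6, d:-36, e:-36, f:-36; rest ⊤}   OUT={a:6, b:6, d:-36, e:-36, f:-36; rest ⊤}
  B7:   IN={a:6, b:6, d:-36, e:-36, f:-36; rest ⊤}   OUT={a:6, b:6, d:-36, e:0, f:-36; rest ⊤}
  B8:   IN={a:6, b:6, d:-36, e:0, f:-36; rest ⊤}   OUT={b:6, d:-36, e:0, f:4; rest ⊤}
  B9:   IN={b:6, d:-36, e:0, f:4; rest ⊤}   OUT={b:3, d:-36, e:0, f:4; rest ⊤}

Merge at B4: IN[B4] = OUT[B3] = {a: 6, b: ⊤, c: ⊤, d: 36, e: -36, f: 0}
Applying B4's transfer function to that IN value gives OUT[B4] (row B4 above).

Answer: {a: 6, b: ⊤, c: ⊤, d: -36, e: -36, f: 0}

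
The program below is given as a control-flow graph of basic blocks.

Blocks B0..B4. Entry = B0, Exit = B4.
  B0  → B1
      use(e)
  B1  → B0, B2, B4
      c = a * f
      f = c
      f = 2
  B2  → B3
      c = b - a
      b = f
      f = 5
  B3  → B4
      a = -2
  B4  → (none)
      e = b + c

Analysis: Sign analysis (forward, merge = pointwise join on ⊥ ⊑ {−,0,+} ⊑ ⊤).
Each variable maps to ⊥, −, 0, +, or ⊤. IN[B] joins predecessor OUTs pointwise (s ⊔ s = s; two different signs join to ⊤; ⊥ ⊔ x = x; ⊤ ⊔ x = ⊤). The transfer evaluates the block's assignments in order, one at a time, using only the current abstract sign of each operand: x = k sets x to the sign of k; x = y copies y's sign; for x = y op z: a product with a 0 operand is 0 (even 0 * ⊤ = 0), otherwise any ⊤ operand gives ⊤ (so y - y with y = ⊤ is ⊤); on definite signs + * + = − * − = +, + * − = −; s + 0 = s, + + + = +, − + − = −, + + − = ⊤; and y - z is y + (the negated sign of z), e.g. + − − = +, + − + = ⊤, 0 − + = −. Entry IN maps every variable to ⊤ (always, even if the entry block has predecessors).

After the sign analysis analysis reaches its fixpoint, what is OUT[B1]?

Fixpoint table:
  B0: | IN=(all ⊤) | OUT=(all ⊤)
  B1: | IN=(all ⊤) | OUT={f:+; rest ⊤}
  B2: | IN={f:+; rest ⊤} | OUT={b:+, f:+; rest ⊤}
  B3: | IN={b:+, f:+; rest ⊤} | OUT={a:-, b:+, f:+; rest ⊤}
  B4: | IN={f:+; rest ⊤} | OUT={f:+; rest ⊤}

Merge at B1: IN[B1] = OUT[B0] = {a: ⊤, b: ⊤, c: ⊤, d: ⊤, e: ⊤, f: ⊤}
Applying B1's transfer function to that IN value gives OUT[B1] (row B1 above).

Answer: {a: ⊤, b: ⊤, c: ⊤, d: ⊤, e: ⊤, f: +}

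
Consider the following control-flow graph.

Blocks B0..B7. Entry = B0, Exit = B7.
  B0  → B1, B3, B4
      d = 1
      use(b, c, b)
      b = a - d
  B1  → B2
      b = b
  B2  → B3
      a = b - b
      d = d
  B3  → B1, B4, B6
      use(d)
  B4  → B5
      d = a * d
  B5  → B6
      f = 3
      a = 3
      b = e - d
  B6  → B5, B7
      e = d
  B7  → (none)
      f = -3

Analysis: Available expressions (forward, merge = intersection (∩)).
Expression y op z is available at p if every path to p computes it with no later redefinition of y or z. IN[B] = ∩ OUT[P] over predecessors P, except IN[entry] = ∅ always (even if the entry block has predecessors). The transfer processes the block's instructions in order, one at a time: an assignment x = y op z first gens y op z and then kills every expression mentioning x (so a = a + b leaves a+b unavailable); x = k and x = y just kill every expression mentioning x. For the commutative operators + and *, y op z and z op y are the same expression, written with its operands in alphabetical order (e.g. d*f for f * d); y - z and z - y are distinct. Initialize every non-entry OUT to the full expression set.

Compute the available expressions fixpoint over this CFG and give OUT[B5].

Answer: {e-d}

Working:
Fixpoint table:
  B0:   IN={}   OUT={a-d}
  B1:   IN={}   OUT={}
  B2:   IN={}   OUT={b-b}
  B3:   IN={}   OUT={}
  B4:   IN={}   OUT={}
  B5:   IN={}   OUT={e-d}
  B6:   IN={}   OUT={}
  B7:   IN={}   OUT={}

Merge at B5: IN[B5] = OUT[B4] ∩ OUT[B6] = {}
Applying B5's transfer function to that IN value gives OUT[B5] (row B5 above).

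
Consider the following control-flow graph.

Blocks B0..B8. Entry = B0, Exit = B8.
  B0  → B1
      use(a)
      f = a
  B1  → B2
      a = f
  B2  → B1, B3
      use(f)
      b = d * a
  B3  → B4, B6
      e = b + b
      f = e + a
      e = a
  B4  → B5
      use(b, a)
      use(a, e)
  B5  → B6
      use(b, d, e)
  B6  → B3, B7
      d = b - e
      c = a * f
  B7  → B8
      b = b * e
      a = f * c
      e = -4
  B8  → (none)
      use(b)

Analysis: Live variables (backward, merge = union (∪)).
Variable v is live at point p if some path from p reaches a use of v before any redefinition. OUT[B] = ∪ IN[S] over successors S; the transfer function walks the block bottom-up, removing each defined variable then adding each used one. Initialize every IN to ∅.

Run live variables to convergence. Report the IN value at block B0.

Fixpoint table:
  B0:  IN={a, d}  OUT={d, f}
  B1:  IN={d, f}  OUT={a, d, f}
  B2:  IN={a, d, f}  OUT={a, b, d, f}
  B3:  IN={a, b, d}  OUT={a, b, d, e, f}
  B4:  IN={a, b, d, e, f}  OUT={a, b, d, e, f}
  B5:  IN={a, b, d, e, f}  OUT={a, b, e, f}
  B6:  IN={a, b, e, f}  OUT={a, b, c, d, e, f}
  B7:  IN={b, c, e, f}  OUT={b}
  B8:  IN={b}  OUT={}

Merge at B0: OUT[B0] = IN[B1] = {d, f}
Applying B0's transfer function to that OUT value gives IN[B0] (row B0 above).

Answer: {a, d}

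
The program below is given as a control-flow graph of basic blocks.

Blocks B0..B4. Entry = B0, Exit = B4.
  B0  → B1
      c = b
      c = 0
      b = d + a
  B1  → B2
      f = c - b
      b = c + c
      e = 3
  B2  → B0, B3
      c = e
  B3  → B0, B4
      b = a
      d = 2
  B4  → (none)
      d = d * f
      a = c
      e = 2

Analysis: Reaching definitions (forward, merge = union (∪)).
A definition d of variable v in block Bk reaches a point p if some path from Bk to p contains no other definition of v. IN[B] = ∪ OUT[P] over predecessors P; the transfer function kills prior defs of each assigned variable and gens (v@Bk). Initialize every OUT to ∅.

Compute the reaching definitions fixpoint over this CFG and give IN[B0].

Per-block solution:
  B0: | IN={b@B1, b@B3, c@B2, d@B3, e@B1, f@B1} | OUT={b@B0, c@B0, d@B3, e@B1, f@B1}
  B1: | IN={b@B0, c@B0, d@B3, e@B1, f@B1} | OUT={b@B1, c@B0, d@B3, e@B1, f@B1}
  B2: | IN={b@B1, c@B0, d@B3, e@B1, f@B1} | OUT={b@B1, c@B2, d@B3, e@B1, f@B1}
  B3: | IN={b@B1, c@B2, d@B3, e@B1, f@B1} | OUT={b@B3, c@B2, d@B3, e@B1, f@B1}
  B4: | IN={b@B3, c@B2, d@B3, e@B1, f@B1} | OUT={a@B4, b@B3, c@B2, d@B4, e@B4, f@B1}

Merge at B0 (entry node, so the boundary value {} is joined with the incoming edge(s)): IN[B0] = {} ⊔ OUT[B2] ⊔ OUT[B3] = {b@B1, b@B3, c@B2, d@B3, e@B1, f@B1}

Answer: {b@B1, b@B3, c@B2, d@B3, e@B1, f@B1}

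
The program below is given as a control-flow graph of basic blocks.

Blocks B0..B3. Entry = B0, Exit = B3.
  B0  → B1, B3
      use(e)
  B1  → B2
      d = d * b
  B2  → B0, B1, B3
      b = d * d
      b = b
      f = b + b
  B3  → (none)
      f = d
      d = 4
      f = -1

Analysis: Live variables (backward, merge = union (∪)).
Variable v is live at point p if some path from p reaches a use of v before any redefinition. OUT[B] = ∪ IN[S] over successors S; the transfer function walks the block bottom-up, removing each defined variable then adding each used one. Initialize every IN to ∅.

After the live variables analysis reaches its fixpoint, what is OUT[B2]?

Answer: {b, d, e}

Trace:
Fixpoint table:
  B0:  IN={b, d, e}  OUT={b, d, e}
  B1:  IN={b, d, e}  OUT={d, e}
  B2:  IN={d, e}  OUT={b, d, e}
  B3:  IN={d}  OUT={}

Merge at B2: OUT[B2] = IN[B0] ⊔ IN[B1] ⊔ IN[B3] = {b, d, e}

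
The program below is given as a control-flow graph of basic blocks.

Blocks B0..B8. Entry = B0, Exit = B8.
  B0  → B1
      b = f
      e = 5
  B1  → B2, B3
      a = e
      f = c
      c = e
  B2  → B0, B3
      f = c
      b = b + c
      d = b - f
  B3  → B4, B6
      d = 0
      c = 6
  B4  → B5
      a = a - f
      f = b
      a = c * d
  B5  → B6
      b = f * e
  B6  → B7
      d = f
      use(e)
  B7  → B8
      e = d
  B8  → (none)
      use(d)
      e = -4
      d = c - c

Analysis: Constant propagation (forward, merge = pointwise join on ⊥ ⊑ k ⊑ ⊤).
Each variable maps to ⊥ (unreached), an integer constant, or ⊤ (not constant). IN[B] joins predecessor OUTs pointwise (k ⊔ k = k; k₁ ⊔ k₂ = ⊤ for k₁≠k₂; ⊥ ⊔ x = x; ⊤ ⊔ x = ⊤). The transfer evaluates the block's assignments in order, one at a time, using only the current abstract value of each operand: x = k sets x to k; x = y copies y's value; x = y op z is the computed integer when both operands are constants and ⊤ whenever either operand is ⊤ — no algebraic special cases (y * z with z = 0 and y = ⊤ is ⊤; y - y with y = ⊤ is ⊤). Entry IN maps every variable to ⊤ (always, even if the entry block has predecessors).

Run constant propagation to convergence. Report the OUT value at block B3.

Fixpoint table:
  B0:  IN=(all ⊤)  OUT={e:5; rest ⊤}
  B1:  IN={e:5; rest ⊤}  OUT={a:5, c:5, e:5; rest ⊤}
  B2:  IN={a:5, c:5, e:5; rest ⊤}  OUT={a:5, c:5, e:5, f:5; rest ⊤}
  B3:  IN={a:5, c:5, e:5; rest ⊤}  OUT={a:5, c:6, d:0, e:5; rest ⊤}
  B4:  IN={a:5, c:6, d:0, e:5; rest ⊤}  OUT={a:0, c:6, d:0, e:5; rest ⊤}
  B5:  IN={a:0, c:6, d:0, e:5; rest ⊤}  OUT={a:0, c:6, d:0, e:5; rest ⊤}
  B6:  IN={c:6, d:0, e:5; rest ⊤}  OUT={c:6, e:5; rest ⊤}
  B7:  IN={c:6, e:5; rest ⊤}  OUT={c:6; rest ⊤}
  B8:  IN={c:6; rest ⊤}  OUT={c:6, d:0, e:-4; rest ⊤}

Merge at B3: IN[B3] = OUT[B1] ⊔ OUT[B2] = {a: 5, b: ⊤, c: 5, d: ⊤, e: 5, f: ⊤}
Applying B3's transfer function to that IN value gives OUT[B3] (row B3 above).

Answer: {a: 5, b: ⊤, c: 6, d: 0, e: 5, f: ⊤}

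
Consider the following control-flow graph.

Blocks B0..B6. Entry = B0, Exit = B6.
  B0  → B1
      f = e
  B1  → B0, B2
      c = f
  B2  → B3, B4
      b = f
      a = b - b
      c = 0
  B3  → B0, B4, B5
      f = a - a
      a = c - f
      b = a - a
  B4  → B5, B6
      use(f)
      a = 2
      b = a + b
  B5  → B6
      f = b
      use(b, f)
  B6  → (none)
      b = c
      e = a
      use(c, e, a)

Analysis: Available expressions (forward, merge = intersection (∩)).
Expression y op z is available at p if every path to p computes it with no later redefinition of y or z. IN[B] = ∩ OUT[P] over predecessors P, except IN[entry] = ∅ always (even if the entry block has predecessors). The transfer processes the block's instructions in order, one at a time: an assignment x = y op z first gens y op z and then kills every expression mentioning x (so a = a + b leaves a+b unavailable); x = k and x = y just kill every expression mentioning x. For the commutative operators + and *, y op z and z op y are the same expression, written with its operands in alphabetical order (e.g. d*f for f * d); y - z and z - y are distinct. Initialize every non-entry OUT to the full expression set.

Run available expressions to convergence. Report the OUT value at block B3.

Answer: {a-a, c-f}

Trace:
Fixpoint table:
  B0:  IN={}  OUT={}
  B1:  IN={}  OUT={}
  B2:  IN={}  OUT={b-b}
  B3:  IN={b-b}  OUT={a-a, c-f}
  B4:  IN={}  OUT={}
  B5:  IN={}  OUT={}
  B6:  IN={}  OUT={}

Merge at B3: IN[B3] = OUT[B2] = {b-b}
Applying B3's transfer function to that IN value gives OUT[B3] (row B3 above).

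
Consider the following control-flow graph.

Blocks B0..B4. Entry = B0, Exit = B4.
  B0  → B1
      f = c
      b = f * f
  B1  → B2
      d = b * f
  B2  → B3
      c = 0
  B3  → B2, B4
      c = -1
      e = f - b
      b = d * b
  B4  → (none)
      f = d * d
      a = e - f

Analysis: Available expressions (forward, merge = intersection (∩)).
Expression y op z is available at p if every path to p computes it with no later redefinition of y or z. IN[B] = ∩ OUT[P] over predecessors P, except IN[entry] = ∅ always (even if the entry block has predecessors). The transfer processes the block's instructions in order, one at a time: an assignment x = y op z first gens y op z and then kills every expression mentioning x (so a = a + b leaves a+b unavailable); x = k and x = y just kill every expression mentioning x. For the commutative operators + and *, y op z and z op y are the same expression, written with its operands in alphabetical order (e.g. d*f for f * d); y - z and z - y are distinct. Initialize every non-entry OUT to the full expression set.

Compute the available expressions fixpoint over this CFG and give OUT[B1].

Answer: {b*f, f*f}

Trace:
Fixpoint table:
  B0:  IN={}  OUT={f*f}
  B1:  IN={f*f}  OUT={b*f, f*f}
  B2:  IN={f*f}  OUT={f*f}
  B3:  IN={f*f}  OUT={f*f}
  B4:  IN={f*f}  OUT={d*d, e-f}

Merge at B1: IN[B1] = OUT[B0] = {f*f}
Applying B1's transfer function to that IN value gives OUT[B1] (row B1 above).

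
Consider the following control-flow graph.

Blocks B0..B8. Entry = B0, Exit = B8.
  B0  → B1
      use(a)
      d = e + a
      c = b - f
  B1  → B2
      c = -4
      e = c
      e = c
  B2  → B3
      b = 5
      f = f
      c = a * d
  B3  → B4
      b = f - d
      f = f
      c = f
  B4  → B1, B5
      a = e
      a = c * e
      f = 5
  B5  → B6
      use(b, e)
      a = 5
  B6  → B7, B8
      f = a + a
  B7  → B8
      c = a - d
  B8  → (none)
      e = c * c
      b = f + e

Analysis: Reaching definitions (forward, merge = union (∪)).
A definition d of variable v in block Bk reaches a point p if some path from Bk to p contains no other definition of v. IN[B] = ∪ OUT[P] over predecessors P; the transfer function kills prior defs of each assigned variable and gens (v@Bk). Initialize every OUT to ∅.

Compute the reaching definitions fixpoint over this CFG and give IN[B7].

Converged values:
  B0:   IN={}   OUT={c@B0, d@B0}
  B1:   IN={a@B4, b@B3, c@B0, c@B3, d@B0, e@B1, f@B4}   OUT={a@B4, b@B3, c@B1, d@B0, e@B1, f@B4}
  B2:   IN={a@B4, b@B3, c@B1, d@B0, e@B1, f@B4}   OUT={a@B4, b@B2, c@B2, d@B0, e@B1, f@B2}
  B3:   IN={a@B4, b@B2, c@B2, d@B0, e@B1, f@B2}   OUT={a@B4, b@B3, c@B3, d@B0, e@B1, f@B3}
  B4:   IN={a@B4, b@B3, c@B3, d@B0, e@B1, f@B3}   OUT={a@B4, b@B3, c@B3, d@B0, e@B1, f@B4}
  B5:   IN={a@B4, b@B3, c@B3, d@B0, e@B1, f@B4}   OUT={a@B5, b@B3, c@B3, d@B0, e@B1, f@B4}
  B6:   IN={a@B5, b@B3, c@B3, d@B0, e@B1, f@B4}   OUT={a@B5, b@B3, c@B3, d@B0, e@B1, f@B6}
  B7:   IN={a@B5, b@B3, c@B3, d@B0, e@B1, f@B6}   OUT={a@B5, b@B3, c@B7, d@B0, e@B1, f@B6}
  B8:   IN={a@B5, b@B3, c@B3, c@B7, d@B0, e@B1, f@B6}   OUT={a@B5, b@B8, c@B3, c@B7, d@B0, e@B8, f@B6}

Merge at B7: IN[B7] = OUT[B6] = {a@B5, b@B3, c@B3, d@B0, e@B1, f@B6}

Answer: {a@B5, b@B3, c@B3, d@B0, e@B1, f@B6}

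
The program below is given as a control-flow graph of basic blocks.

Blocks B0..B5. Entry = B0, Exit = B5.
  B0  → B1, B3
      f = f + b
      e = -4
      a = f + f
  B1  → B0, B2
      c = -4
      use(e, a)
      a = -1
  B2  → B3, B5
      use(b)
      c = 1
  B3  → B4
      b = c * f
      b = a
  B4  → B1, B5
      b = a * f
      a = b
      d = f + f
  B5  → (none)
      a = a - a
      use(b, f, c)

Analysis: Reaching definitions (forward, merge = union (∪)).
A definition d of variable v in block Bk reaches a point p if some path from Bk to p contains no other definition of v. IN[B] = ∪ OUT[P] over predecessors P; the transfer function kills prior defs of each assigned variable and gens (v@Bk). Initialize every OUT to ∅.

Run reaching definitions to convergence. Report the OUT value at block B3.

Fixpoint table:
  B0:   IN={a@B1, b@B4, c@B1, d@B4, e@B0, f@B0}   OUT={a@B0, b@B4, c@B1, d@B4, e@B0, f@B0}
  B1:   IN={a@B0, a@B4, b@B4, c@B1, c@B2, d@B4, e@B0, f@B0}   OUT={a@B1, b@B4, c@B1, d@B4, e@B0, f@B0}
  B2:   IN={a@B1, b@B4, c@B1, d@B4, e@B0, f@B0}   OUT={a@B1, b@B4, c@B2, d@B4, e@B0, f@B0}
  B3:   IN={a@B0, a@B1, b@B4, c@B1, c@B2, d@B4, e@B0, f@B0}   OUT={a@B0, a@B1, b@B3, c@B1, c@B2, d@B4, e@B0, f@B0}
  B4:   IN={a@B0, a@B1, b@B3, c@B1, c@B2, d@B4, e@B0, f@B0}   OUT={a@B4, b@B4, c@B1, c@B2, d@B4, e@B0, f@B0}
  B5:   IN={a@B1, a@B4, b@B4, c@B1, c@B2, d@B4, e@B0, f@B0}   OUT={a@B5, b@B4, c@B1, c@B2, d@B4, e@B0, f@B0}

Merge at B3: IN[B3] = OUT[B0] ⊔ OUT[B2] = {a@B0, a@B1, b@B4, c@B1, c@B2, d@B4, e@B0, f@B0}
Applying B3's transfer function to that IN value gives OUT[B3] (row B3 above).

Answer: {a@B0, a@B1, b@B3, c@B1, c@B2, d@B4, e@B0, f@B0}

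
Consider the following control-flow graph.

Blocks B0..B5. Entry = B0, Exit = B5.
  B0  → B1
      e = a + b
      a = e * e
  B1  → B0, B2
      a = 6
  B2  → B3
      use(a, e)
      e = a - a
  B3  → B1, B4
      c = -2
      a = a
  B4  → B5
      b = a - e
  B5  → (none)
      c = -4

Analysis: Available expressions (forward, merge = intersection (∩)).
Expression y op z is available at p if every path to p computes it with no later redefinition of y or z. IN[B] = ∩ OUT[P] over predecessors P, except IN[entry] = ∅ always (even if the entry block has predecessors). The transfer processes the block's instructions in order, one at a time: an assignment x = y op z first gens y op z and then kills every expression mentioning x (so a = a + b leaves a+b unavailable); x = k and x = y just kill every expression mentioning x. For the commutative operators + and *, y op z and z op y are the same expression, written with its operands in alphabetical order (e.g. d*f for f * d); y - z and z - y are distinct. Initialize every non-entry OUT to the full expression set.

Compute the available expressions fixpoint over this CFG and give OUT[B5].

Converged values:
  B0: | IN={} | OUT={e*e}
  B1: | IN={} | OUT={}
  B2: | IN={} | OUT={a-a}
  B3: | IN={a-a} | OUT={}
  B4: | IN={} | OUT={a-e}
  B5: | IN={a-e} | OUT={a-e}

Merge at B5: IN[B5] = OUT[B4] = {a-e}
Applying B5's transfer function to that IN value gives OUT[B5] (row B5 above).

Answer: {a-e}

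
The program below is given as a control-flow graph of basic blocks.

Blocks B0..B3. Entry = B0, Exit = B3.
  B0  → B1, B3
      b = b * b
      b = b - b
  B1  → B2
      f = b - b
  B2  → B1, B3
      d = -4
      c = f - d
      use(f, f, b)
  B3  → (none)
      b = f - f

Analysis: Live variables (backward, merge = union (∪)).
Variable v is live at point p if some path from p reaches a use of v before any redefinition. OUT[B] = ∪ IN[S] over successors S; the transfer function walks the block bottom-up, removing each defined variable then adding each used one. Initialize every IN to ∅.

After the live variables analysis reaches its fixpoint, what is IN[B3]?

Answer: {f}

Working:
Fixpoint table:
  B0:   IN={b, f}   OUT={b, f}
  B1:   IN={b}   OUT={b, f}
  B2:   IN={b, f}   OUT={b, f}
  B3:   IN={f}   OUT={}

B3 is the boundary node: OUT[B3] = {}
Applying B3's transfer function to that OUT value gives IN[B3] (row B3 above).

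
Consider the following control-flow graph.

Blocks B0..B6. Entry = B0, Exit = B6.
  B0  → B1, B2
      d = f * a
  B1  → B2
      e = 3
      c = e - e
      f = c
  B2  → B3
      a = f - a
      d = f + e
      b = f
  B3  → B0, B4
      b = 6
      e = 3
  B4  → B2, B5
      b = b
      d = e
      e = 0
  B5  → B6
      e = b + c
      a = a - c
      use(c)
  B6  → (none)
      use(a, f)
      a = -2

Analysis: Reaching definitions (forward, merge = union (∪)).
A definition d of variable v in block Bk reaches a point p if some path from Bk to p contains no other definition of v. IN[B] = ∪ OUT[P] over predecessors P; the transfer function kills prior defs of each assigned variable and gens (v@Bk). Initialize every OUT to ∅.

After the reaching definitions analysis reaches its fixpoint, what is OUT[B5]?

Answer: {a@B5, b@B4, c@B1, d@B4, e@B5, f@B1}

Derivation:
Fixpoint table:
  B0:   IN={a@B2, b@B3, c@B1, d@B2, e@B3, f@B1}   OUT={a@B2, b@B3, c@B1, d@B0, e@B3, f@B1}
  B1:   IN={a@B2, b@B3, c@B1, d@B0, e@B3, f@B1}   OUT={a@B2, b@B3, c@B1, d@B0, e@B1, f@B1}
  B2:   IN={a@B2, b@B3, b@B4, c@B1, d@B0, d@B4, e@B1, e@B3, e@B4, f@B1}   OUT={a@B2, b@B2, c@B1, d@B2, e@B1, e@B3, e@B4, f@B1}
  B3:   IN={a@B2, b@B2, c@B1, d@B2, e@B1, e@B3, e@B4, f@B1}   OUT={a@B2, b@B3, c@B1, d@B2, e@B3, f@B1}
  B4:   IN={a@B2, b@B3, c@B1, d@B2, e@B3, f@B1}   OUT={a@B2, b@B4, c@B1, d@B4, e@B4, f@B1}
  B5:   IN={a@B2, b@B4, c@B1, d@B4, e@B4, f@B1}   OUT={a@B5, b@B4, c@B1, d@B4, e@B5, f@B1}
  B6:   IN={a@B5, b@B4, c@B1, d@B4, e@B5, f@B1}   OUT={a@B6, b@B4, c@B1, d@B4, e@B5, f@B1}

Merge at B5: IN[B5] = OUT[B4] = {a@B2, b@B4, c@B1, d@B4, e@B4, f@B1}
Applying B5's transfer function to that IN value gives OUT[B5] (row B5 above).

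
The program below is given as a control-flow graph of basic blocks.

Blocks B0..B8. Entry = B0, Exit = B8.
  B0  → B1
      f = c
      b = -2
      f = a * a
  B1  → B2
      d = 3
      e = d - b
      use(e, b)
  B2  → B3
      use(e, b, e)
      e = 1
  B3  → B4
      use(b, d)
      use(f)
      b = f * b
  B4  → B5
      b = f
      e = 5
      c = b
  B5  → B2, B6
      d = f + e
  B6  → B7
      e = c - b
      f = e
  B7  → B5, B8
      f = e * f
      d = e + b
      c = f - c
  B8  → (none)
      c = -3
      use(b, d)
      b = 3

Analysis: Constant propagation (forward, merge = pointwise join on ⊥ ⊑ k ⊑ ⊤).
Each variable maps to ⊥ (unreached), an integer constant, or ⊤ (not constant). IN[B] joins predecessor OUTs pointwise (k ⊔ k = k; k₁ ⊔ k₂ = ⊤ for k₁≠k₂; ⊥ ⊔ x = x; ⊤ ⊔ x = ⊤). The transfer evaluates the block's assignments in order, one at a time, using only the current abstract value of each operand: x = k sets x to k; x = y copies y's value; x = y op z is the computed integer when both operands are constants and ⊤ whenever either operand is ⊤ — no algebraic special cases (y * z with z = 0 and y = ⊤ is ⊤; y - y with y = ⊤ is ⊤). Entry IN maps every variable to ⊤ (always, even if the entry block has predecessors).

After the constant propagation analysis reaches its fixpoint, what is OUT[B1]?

Answer: {a: ⊤, b: -2, c: ⊤, d: 3, e: 5, f: ⊤}

Derivation:
Converged values:
  B0: | IN=(all ⊤) | OUT={b:-2; rest ⊤}
  B1: | IN={b:-2; rest ⊤} | OUT={b:-2, d:3, e:5; rest ⊤}
  B2: | IN=(all ⊤) | OUT={e:1; rest ⊤}
  B3: | IN={e:1; rest ⊤} | OUT={e:1; rest ⊤}
  B4: | IN={e:1; rest ⊤} | OUT={e:5; rest ⊤}
  B5: | IN=(all ⊤) | OUT=(all ⊤)
  B6: | IN=(all ⊤) | OUT=(all ⊤)
  B7: | IN=(all ⊤) | OUT=(all ⊤)
  B8: | IN=(all ⊤) | OUT={b:3, c:-3; rest ⊤}

Merge at B1: IN[B1] = OUT[B0] = {a: ⊤, b: -2, c: ⊤, d: ⊤, e: ⊤, f: ⊤}
Applying B1's transfer function to that IN value gives OUT[B1] (row B1 above).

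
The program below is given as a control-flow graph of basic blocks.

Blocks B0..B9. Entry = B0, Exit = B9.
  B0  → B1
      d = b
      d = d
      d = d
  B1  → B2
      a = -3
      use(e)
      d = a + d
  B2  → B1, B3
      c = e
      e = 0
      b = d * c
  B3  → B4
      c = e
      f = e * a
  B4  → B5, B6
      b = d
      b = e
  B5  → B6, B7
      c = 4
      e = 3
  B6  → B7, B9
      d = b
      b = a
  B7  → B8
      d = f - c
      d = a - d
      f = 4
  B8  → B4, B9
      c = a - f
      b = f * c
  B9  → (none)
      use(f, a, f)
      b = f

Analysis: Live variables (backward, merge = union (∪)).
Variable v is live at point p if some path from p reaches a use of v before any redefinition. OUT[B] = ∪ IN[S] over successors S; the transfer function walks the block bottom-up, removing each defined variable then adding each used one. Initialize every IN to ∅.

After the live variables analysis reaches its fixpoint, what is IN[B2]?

Per-block solution:
  B0:  IN={b, e}  OUT={d, e}
  B1:  IN={d, e}  OUT={a, d, e}
  B2:  IN={a, d, e}  OUT={a, d, e}
  B3:  IN={a, d, e}  OUT={a, c, d, e, f}
  B4:  IN={a, c, d, e, f}  OUT={a, b, c, e, f}
  B5:  IN={a, b, f}  OUT={a, b, c, e, f}
  B6:  IN={a, b, c, e, f}  OUT={a, c, e, f}
  B7:  IN={a, c, e, f}  OUT={a, d, e, f}
  B8:  IN={a, d, e, f}  OUT={a, c, d, e, f}
  B9:  IN={a, f}  OUT={}

Merge at B2: OUT[B2] = IN[B1] ⊔ IN[B3] = {a, d, e}
Applying B2's transfer function to that OUT value gives IN[B2] (row B2 above).

Answer: {a, d, e}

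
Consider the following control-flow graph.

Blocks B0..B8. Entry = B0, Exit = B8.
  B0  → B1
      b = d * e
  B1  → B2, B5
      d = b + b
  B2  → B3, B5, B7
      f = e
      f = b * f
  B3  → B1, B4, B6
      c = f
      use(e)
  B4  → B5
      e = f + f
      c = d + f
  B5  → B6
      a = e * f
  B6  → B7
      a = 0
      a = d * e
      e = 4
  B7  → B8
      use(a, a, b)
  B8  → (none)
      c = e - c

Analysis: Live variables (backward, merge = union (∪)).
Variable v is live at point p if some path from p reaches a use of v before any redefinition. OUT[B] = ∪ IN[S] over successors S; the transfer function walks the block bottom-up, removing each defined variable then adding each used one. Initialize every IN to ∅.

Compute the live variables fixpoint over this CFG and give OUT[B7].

Per-block solution:
  B0:   IN={a, c, d, e, f}   OUT={a, b, c, e, f}
  B1:   IN={a, b, c, e, f}   OUT={a, b, c, d, e, f}
  B2:   IN={a, b, c, d, e}   OUT={a, b, c, d, e, f}
  B3:   IN={a, b, d, e, f}   OUT={a, b, c, d, e, f}
  B4:   IN={b, d, f}   OUT={b, c, d, e, f}
  B5:   IN={b, c, d, e, f}   OUT={b, c, d, e}
  B6:   IN={b, c, d, e}   OUT={a, b, c, e}
  B7:   IN={a, b, c, e}   OUT={c, e}
  B8:   IN={c, e}   OUT={}

Merge at B7: OUT[B7] = IN[B8] = {c, e}

Answer: {c, e}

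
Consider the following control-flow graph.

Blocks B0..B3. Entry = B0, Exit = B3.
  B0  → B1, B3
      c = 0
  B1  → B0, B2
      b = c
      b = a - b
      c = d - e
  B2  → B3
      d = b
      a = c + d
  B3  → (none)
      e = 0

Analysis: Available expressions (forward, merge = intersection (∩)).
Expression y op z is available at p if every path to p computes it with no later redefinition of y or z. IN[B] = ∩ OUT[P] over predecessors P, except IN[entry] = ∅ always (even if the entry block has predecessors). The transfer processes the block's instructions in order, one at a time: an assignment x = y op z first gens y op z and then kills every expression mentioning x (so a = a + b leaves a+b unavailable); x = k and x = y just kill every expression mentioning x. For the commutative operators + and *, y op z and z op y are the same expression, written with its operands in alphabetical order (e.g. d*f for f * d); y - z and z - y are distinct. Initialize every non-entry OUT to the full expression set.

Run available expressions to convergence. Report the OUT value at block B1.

Answer: {d-e}

Trace:
Per-block solution:
  B0:  IN={}  OUT={}
  B1:  IN={}  OUT={d-e}
  B2:  IN={d-e}  OUT={c+d}
  B3:  IN={}  OUT={}

Merge at B1: IN[B1] = OUT[B0] = {}
Applying B1's transfer function to that IN value gives OUT[B1] (row B1 above).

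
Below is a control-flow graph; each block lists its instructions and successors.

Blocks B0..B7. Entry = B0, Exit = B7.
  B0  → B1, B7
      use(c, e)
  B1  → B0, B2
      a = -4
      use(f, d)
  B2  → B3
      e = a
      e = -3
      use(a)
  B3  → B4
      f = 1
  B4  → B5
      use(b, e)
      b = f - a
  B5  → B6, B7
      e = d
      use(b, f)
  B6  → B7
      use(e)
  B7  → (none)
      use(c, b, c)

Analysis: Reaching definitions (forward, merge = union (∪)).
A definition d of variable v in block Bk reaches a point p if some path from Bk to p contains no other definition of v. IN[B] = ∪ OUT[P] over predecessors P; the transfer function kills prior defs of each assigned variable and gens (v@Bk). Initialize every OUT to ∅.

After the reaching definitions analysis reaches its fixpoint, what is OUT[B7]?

Per-block solution:
  B0:  IN={a@B1}  OUT={a@B1}
  B1:  IN={a@B1}  OUT={a@B1}
  B2:  IN={a@B1}  OUT={a@B1, e@B2}
  B3:  IN={a@B1, e@B2}  OUT={a@B1, e@B2, f@B3}
  B4:  IN={a@B1, e@B2, f@B3}  OUT={a@B1, b@B4, e@B2, f@B3}
  B5:  IN={a@B1, b@B4, e@B2, f@B3}  OUT={a@B1, b@B4, e@B5, f@B3}
  B6:  IN={a@B1, b@B4, e@B5, f@B3}  OUT={a@B1, b@B4, e@B5, f@B3}
  B7:  IN={a@B1, b@B4, e@B5, f@B3}  OUT={a@B1, b@B4, e@B5, f@B3}

Merge at B7: IN[B7] = OUT[B0] ⊔ OUT[B5] ⊔ OUT[B6] = {a@B1, b@B4, e@B5, f@B3}
Applying B7's transfer function to that IN value gives OUT[B7] (row B7 above).

Answer: {a@B1, b@B4, e@B5, f@B3}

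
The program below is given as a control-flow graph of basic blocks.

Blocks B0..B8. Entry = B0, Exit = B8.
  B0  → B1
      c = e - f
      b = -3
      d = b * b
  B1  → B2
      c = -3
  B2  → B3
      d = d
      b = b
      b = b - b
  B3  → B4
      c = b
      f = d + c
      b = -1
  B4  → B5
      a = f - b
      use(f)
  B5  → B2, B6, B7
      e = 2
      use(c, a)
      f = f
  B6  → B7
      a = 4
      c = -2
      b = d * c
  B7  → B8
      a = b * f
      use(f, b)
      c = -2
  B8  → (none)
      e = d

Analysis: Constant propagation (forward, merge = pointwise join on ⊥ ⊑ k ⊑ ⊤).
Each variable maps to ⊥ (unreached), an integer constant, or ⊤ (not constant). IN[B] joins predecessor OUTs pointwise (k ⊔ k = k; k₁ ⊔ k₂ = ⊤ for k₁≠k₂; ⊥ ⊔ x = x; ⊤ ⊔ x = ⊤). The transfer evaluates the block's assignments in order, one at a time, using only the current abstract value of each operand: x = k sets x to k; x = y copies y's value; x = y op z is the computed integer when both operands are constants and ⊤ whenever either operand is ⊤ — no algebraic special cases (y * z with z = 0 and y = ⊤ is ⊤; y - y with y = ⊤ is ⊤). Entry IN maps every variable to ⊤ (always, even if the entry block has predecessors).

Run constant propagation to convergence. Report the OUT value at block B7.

Fixpoint table:
  B0:   IN=(all ⊤)   OUT={b:-3, d:9; rest ⊤}
  B1:   IN={b:-3, d:9; rest ⊤}   OUT={b:-3, c:-3, d:9; rest ⊤}
  B2:   IN={d:9; rest ⊤}   OUT={d:9; rest ⊤}
  B3:   IN={d:9; rest ⊤}   OUT={b:-1, d:9; rest ⊤}
  B4:   IN={b:-1, d:9; rest ⊤}   OUT={b:-1, d:9; rest ⊤}
  B5:   IN={b:-1, d:9; rest ⊤}   OUT={b:-1, d:9, e:2; rest ⊤}
  B6:   IN={b:-1, d:9, e:2; rest ⊤}   OUT={a:4, b:-18, c:-2, d:9, e:2; rest ⊤}
  B7:   IN={d:9, e:2; rest ⊤}   OUT={c:-2, d:9, e:2; rest ⊤}
  B8:   IN={c:-2, d:9, e:2; rest ⊤}   OUT={c:-2, d:9, e:9; rest ⊤}

Merge at B7: IN[B7] = OUT[B5] ⊔ OUT[B6] = {a: ⊤, b: ⊤, c: ⊤, d: 9, e: 2, f: ⊤}
Applying B7's transfer function to that IN value gives OUT[B7] (row B7 above).

Answer: {a: ⊤, b: ⊤, c: -2, d: 9, e: 2, f: ⊤}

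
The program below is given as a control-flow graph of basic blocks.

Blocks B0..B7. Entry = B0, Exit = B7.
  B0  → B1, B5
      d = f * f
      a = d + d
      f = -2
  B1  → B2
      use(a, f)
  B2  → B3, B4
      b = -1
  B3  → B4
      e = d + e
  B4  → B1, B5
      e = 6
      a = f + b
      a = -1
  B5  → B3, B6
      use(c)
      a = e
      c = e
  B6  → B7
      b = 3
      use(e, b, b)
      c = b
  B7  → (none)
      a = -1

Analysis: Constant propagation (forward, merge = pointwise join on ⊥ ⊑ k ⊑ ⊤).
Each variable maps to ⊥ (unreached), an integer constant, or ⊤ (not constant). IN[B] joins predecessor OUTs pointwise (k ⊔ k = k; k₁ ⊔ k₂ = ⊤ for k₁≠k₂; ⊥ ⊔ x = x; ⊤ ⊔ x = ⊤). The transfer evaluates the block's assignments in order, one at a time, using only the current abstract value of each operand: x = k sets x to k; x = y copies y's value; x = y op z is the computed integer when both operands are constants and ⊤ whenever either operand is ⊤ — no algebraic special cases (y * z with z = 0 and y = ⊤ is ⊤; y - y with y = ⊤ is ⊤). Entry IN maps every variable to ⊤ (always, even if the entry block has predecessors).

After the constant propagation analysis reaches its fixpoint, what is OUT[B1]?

Per-block solution:
  B0:  IN=(all ⊤)  OUT={f:-2; rest ⊤}
  B1:  IN={f:-2; rest ⊤}  OUT={f:-2; rest ⊤}
  B2:  IN={f:-2; rest ⊤}  OUT={b:-1, f:-2; rest ⊤}
  B3:  IN={f:-2; rest ⊤}  OUT={f:-2; rest ⊤}
  B4:  IN={f:-2; rest ⊤}  OUT={a:-1, e:6, f:-2; rest ⊤}
  B5:  IN={f:-2; rest ⊤}  OUT={f:-2; rest ⊤}
  B6:  IN={f:-2; rest ⊤}  OUT={b:3, c:3, f:-2; rest ⊤}
  B7:  IN={b:3, c:3, f:-2; rest ⊤}  OUT={a:-1, b:3, c:3, f:-2; rest ⊤}

Merge at B1: IN[B1] = OUT[B0] ⊔ OUT[B4] = {a: ⊤, b: ⊤, c: ⊤, d: ⊤, e: ⊤, f: -2}
Applying B1's transfer function to that IN value gives OUT[B1] (row B1 above).

Answer: {a: ⊤, b: ⊤, c: ⊤, d: ⊤, e: ⊤, f: -2}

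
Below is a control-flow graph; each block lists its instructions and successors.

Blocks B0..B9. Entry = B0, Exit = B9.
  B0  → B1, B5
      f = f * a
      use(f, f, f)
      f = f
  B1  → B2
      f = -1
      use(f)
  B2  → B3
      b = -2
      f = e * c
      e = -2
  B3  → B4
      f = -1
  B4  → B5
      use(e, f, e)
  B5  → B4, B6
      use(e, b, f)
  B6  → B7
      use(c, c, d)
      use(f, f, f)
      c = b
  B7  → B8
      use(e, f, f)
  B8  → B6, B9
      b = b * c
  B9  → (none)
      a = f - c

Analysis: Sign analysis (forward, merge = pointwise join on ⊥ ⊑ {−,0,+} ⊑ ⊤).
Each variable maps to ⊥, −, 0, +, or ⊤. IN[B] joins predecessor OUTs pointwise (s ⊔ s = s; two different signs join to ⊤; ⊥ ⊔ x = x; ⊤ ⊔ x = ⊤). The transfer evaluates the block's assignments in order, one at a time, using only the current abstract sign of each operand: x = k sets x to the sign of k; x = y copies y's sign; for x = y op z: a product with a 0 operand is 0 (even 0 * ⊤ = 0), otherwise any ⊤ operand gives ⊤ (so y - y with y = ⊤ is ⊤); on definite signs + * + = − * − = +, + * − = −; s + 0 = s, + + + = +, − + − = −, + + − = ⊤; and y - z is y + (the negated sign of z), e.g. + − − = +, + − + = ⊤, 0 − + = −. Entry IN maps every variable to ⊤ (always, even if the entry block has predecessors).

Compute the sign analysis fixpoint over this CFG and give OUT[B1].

Converged values:
  B0:  IN=(all ⊤)  OUT=(all ⊤)
  B1:  IN=(all ⊤)  OUT={f:-; rest ⊤}
  B2:  IN={f:-; rest ⊤}  OUT={b:-, e:-; rest ⊤}
  B3:  IN={b:-, e:-; rest ⊤}  OUT={b:-, e:-, f:-; rest ⊤}
  B4:  IN=(all ⊤)  OUT=(all ⊤)
  B5:  IN=(all ⊤)  OUT=(all ⊤)
  B6:  IN=(all ⊤)  OUT=(all ⊤)
  B7:  IN=(all ⊤)  OUT=(all ⊤)
  B8:  IN=(all ⊤)  OUT=(all ⊤)
  B9:  IN=(all ⊤)  OUT=(all ⊤)

Merge at B1: IN[B1] = OUT[B0] = {a: ⊤, b: ⊤, c: ⊤, d: ⊤, e: ⊤, f: ⊤}
Applying B1's transfer function to that IN value gives OUT[B1] (row B1 above).

Answer: {a: ⊤, b: ⊤, c: ⊤, d: ⊤, e: ⊤, f: -}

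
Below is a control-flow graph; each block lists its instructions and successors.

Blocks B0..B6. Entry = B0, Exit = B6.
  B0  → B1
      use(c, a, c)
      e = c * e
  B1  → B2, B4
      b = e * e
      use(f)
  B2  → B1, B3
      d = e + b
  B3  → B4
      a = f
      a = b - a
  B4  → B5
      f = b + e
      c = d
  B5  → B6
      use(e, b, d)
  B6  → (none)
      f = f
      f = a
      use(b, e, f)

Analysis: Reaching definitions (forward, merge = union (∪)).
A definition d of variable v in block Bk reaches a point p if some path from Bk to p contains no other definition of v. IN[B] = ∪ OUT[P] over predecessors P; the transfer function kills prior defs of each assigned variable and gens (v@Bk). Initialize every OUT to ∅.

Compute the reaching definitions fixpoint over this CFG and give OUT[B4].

Converged values:
  B0:   IN={}   OUT={e@B0}
  B1:   IN={b@B1, d@B2, e@B0}   OUT={b@B1, d@B2, e@B0}
  B2:   IN={b@B1, d@B2, e@B0}   OUT={b@B1, d@B2, e@B0}
  B3:   IN={b@B1, d@B2, e@B0}   OUT={a@B3, b@B1, d@B2, e@B0}
  B4:   IN={a@B3, b@B1, d@B2, e@B0}   OUT={a@B3, b@B1, c@B4, d@B2, e@B0, f@B4}
  B5:   IN={a@B3, b@B1, c@B4, d@B2, e@B0, f@B4}   OUT={a@B3, b@B1, c@B4, d@B2, e@B0, f@B4}
  B6:   IN={a@B3, b@B1, c@B4, d@B2, e@B0, f@B4}   OUT={a@B3, b@B1, c@B4, d@B2, e@B0, f@B6}

Merge at B4: IN[B4] = OUT[B1] ⊔ OUT[B3] = {a@B3, b@B1, d@B2, e@B0}
Applying B4's transfer function to that IN value gives OUT[B4] (row B4 above).

Answer: {a@B3, b@B1, c@B4, d@B2, e@B0, f@B4}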